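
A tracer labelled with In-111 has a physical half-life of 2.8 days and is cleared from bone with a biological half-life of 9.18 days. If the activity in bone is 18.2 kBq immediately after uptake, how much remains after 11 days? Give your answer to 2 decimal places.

1/t_eff = 1/t_phys + 1/t_biol = 1/2.8 + 1/9.18 = 0.46608 per day.
t_eff = 2.8 × 9.18 / (2.8 + 9.18) ≈ 2.1456 days.
Remaining = 18.2 × (1/2)^(11/2.1456) = 18.2 × (1/2)^5.1268 ≈ 0.52089 kBq.

0.52 kBq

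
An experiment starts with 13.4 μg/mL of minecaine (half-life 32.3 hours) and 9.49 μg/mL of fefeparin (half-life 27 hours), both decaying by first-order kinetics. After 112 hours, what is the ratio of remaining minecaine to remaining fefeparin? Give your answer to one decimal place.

minecaine: 13.4 × (1/2)^(112/32.3) = 13.4 × (1/2)^3.4675 ≈ 1.2114 μg/mL.
fefeparin: 9.49 × (1/2)^(112/27) = 9.49 × (1/2)^4.1481 ≈ 0.53524 μg/mL.
Ratio ≈ 1.2114 / 0.53524 ≈ 2.2633.

2.3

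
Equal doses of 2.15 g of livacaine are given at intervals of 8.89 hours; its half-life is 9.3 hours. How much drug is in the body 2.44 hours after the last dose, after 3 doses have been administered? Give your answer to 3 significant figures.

The 3 doses were given 20.22, 11.33, 2.44 hours ago.
Total = 2.15·(1/2)^(20.22/9.3) + 2.15·(1/2)^(11.33/9.3) + 2.15·(1/2)^(2.44/9.3)
      = 0.47637 + 0.92406 + 1.7925 ≈ 3.1929 g.

3.19 g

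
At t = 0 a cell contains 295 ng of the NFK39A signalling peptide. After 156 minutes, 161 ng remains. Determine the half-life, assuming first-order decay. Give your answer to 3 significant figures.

179 minutes

A/A₀ = 161/295 ≈ 0.54576.
n = log₂(1.8323) ≈ 0.87365 half-lives elapsed in 156 minutes.
t½ = 156/0.87365 ≈ 178.56 minutes.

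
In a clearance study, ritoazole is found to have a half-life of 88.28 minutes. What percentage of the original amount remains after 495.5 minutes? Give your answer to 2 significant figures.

n = 495.5/88.28 ≈ 5.6128 half-lives.
Fraction remaining = (1/2)^5.6128 ≈ 0.020435, i.e. 2.0435%.

2.0%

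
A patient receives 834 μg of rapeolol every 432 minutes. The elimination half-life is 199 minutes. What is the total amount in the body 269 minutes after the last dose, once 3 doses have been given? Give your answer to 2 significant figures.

The 3 doses were given 1133, 701, 269 minutes ago.
Total = 834·(1/2)^(1133/199) + 834·(1/2)^(701/199) + 834·(1/2)^(269/199)
      = 16.116 + 72.569 + 326.77 ≈ 415.46 μg.

420 μg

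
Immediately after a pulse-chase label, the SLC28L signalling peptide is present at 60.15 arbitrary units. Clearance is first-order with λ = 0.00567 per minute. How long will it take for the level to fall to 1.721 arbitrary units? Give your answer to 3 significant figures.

t½ = ln 2 / λ = 0.69315 / 0.00567 ≈ 122.25 minutes.
Fraction remaining = 1.721/60.15 ≈ 0.028612.
n = log₂(60.15/1.721) = ln(34.951)/ln 2 ≈ 5.1272 half-lives.
t = n × t½ = 5.1272 × 122.25 ≈ 626.8 minutes.

627 minutes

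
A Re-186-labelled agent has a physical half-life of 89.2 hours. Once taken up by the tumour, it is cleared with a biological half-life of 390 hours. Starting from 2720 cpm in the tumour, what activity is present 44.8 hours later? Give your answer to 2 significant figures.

1800 cpm

1/t_eff = 1/t_phys + 1/t_biol = 1/89.2 + 1/390 = 0.013775 per hour.
t_eff = 89.2 × 390 / (89.2 + 390) ≈ 72.596 hours.
Remaining = 2720 × (1/2)^(44.8/72.596) = 2720 × (1/2)^0.61711 ≈ 1773.4 cpm.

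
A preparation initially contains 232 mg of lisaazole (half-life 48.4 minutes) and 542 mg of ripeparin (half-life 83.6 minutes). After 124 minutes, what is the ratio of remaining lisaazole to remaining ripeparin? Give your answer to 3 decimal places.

0.203

lisaazole: 232 × (1/2)^(124/48.4) = 232 × (1/2)^2.562 ≈ 39.287 mg.
ripeparin: 542 × (1/2)^(124/83.6) = 542 × (1/2)^1.4833 ≈ 193.86 mg.
Ratio ≈ 39.287 / 193.86 ≈ 0.20266.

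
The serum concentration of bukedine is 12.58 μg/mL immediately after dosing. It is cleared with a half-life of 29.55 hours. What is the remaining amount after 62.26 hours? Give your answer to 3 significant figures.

2.92 μg/mL

Number of half-lives: n = 62.26/29.55 ≈ 2.1069.
Remaining = 12.58 × (1/2)^2.1069 = 12.58 × 0.23214 ≈ 2.9203 μg/mL.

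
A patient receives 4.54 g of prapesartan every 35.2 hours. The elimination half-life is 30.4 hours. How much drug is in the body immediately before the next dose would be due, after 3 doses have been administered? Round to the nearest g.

The 3 doses were given 105.6, 70.4, 35.2 hours ago.
Total = 4.54·(1/2)^(105.6/30.4) + 4.54·(1/2)^(70.4/30.4) + 4.54·(1/2)^(35.2/30.4)
      = 0.40867 + 0.91187 + 2.0347 ≈ 3.3552 g.

3 g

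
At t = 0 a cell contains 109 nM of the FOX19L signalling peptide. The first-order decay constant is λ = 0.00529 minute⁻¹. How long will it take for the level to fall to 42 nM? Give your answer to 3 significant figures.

180 minutes

t½ = ln 2 / λ = 0.69315 / 0.00529 ≈ 131.03 minutes.
Fraction remaining = 42/109 ≈ 0.38532.
n = log₂(109/42) = ln(2.5952)/ln 2 ≈ 1.3759 half-lives.
t = n × t½ = 1.3759 × 131.03 ≈ 180.28 minutes.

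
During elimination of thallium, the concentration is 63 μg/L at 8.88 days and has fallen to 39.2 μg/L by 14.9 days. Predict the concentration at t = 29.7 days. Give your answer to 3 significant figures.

Over Δt = 14.9 − 8.88 = 6.02 days, the level fell by a factor of 63/39.2 ≈ 1.6071.
n = log₂(1.6071) ≈ 0.6845 half-lives, so t½ = 6.02/0.6845 ≈ 8.7948 days.
From t = 14.9 to t = 29.7: 39.2 × (1/2)^((29.7−14.9)/8.7948) ≈ 12.21 μg/L.

12.2 μg/L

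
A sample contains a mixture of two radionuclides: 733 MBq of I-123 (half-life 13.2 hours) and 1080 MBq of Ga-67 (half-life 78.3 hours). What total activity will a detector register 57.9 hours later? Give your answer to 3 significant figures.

682 MBq

I-123: 733 × (1/2)^(57.9/13.2) = 733 × (1/2)^4.3864 ≈ 35.049 MBq.
Ga-67: 1080 × (1/2)^(57.9/78.3) = 1080 × (1/2)^0.73946 ≈ 646.88 MBq.
Total = 35.049 + 646.88 ≈ 681.93 MBq.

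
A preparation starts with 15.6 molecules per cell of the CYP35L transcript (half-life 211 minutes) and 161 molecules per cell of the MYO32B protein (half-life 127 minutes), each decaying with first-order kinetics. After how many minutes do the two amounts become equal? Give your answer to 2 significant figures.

Set 15.6·(1/2)^(t/211) = 161·(1/2)^(t/127).
Taking log₂: log₂(15.6/161) = t·(1/211 − 1/127).
log₂(0.096894) = -3.3674; 1/211 − 1/127 = -0.0031347.
t = -3.3674 / -0.0031347 ≈ 1074.3 minutes.

1100 minutes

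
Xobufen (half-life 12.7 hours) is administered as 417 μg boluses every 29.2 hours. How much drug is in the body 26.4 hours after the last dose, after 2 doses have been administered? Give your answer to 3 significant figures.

The 2 doses were given 55.6, 26.4 hours ago.
Total = 417·(1/2)^(55.6/12.7) + 417·(1/2)^(26.4/12.7)
      = 20.056 + 98.713 ≈ 118.77 μg.

119 μg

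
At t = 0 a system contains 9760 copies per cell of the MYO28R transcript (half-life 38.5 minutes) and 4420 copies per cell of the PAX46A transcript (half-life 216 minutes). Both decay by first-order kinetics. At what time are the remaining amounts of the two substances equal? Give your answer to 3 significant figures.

53.5 minutes

Set 9760·(1/2)^(t/38.5) = 4420·(1/2)^(t/216).
Taking log₂: log₂(9760/4420) = t·(1/38.5 − 1/216).
log₂(2.2081) = 1.1428; 1/38.5 − 1/216 = 0.021344.
t = 1.1428 / 0.021344 ≈ 53.543 minutes.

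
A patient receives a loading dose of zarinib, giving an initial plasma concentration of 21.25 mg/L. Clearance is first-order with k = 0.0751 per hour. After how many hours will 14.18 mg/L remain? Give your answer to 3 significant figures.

t½ = ln 2 / k = 0.69315 / 0.0751 ≈ 9.2297 hours.
Fraction remaining = 14.18/21.25 ≈ 0.66729.
n = log₂(21.25/14.18) = ln(1.4986)/ln 2 ≈ 0.58361 half-lives.
t = n × t½ = 0.58361 × 9.2297 ≈ 5.3865 hours.

5.39 hours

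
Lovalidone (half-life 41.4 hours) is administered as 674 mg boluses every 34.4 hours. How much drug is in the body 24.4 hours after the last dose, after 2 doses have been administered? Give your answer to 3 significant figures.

700 mg

The 2 doses were given 58.8, 24.4 hours ago.
Total = 674·(1/2)^(58.8/41.4) + 674·(1/2)^(24.4/41.4)
      = 251.83 + 447.96 ≈ 699.79 mg.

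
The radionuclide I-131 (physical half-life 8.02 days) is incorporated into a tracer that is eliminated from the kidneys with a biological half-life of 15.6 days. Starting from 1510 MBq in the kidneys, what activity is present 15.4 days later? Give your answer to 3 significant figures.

1/t_eff = 1/t_phys + 1/t_biol = 1/8.02 + 1/15.6 = 0.18879 per day.
t_eff = 8.02 × 15.6 / (8.02 + 15.6) ≈ 5.2969 days.
Remaining = 1510 × (1/2)^(15.4/5.2969) = 1510 × (1/2)^2.9074 ≈ 201.27 MBq.

201 MBq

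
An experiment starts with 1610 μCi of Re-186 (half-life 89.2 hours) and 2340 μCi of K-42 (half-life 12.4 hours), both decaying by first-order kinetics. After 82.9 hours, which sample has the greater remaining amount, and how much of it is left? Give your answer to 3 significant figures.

Re-186: 1610 × (1/2)^0.92937 ≈ 845.39 μCi.
K-42: 2340 × (1/2)^6.6855 ≈ 22.734 μCi.
Re-186 has more remaining, at ≈ 845.39 μCi.

Re-186, 845 μCi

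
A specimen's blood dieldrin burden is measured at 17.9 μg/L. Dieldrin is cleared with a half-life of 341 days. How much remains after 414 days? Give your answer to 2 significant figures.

Number of half-lives: n = 414/341 ≈ 1.2141.
Remaining = 17.9 × (1/2)^1.2141 = 17.9 × 0.43105 ≈ 7.7158 μg/L.

7.7 μg/L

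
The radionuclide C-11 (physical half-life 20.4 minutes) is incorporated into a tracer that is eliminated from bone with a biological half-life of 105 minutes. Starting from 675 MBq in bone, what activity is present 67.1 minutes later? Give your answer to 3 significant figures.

1/t_eff = 1/t_phys + 1/t_biol = 1/20.4 + 1/105 = 0.058543 per minute.
t_eff = 20.4 × 105 / (20.4 + 105) ≈ 17.081 minutes.
Remaining = 675 × (1/2)^(67.1/17.081) = 675 × (1/2)^3.9283 ≈ 44.338 MBq.

44.3 MBq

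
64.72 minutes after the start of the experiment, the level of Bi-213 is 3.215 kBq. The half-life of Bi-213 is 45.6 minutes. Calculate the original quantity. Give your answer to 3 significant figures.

Number of half-lives elapsed: n = 64.72/45.6 ≈ 1.4193.
A₀ = A × 2^n = 3.215 × 2^1.4193 = 3.215 × 2.6746 ≈ 8.5987 kBq.

8.60 kBq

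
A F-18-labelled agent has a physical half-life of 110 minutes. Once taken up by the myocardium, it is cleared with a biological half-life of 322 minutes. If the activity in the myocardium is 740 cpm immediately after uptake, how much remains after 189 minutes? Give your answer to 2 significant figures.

1/t_eff = 1/t_phys + 1/t_biol = 1/110 + 1/322 = 0.012196 per minute.
t_eff = 110 × 322 / (110 + 322) ≈ 81.991 minutes.
Remaining = 740 × (1/2)^(189/81.991) = 740 × (1/2)^2.3051 ≈ 149.73 cpm.

150 cpm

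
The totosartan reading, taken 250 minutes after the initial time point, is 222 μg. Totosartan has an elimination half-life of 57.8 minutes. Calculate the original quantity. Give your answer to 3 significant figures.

4450 μg

Number of half-lives elapsed: n = 250/57.8 ≈ 4.3253.
A₀ = A × 2^n = 222 × 2^4.3253 = 222 × 20.046 ≈ 4450.3 μg.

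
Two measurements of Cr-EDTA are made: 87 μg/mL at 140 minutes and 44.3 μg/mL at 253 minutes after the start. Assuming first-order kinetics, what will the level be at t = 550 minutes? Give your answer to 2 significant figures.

Over Δt = 253 − 140 = 113 minutes, the level fell by a factor of 87/44.3 ≈ 1.9639.
n = log₂(1.9639) ≈ 0.97371 half-lives, so t½ = 113/0.97371 ≈ 116.05 minutes.
From t = 253 to t = 550: 44.3 × (1/2)^((550−253)/116.05) ≈ 7.5163 μg/mL.

7.5 μg/mL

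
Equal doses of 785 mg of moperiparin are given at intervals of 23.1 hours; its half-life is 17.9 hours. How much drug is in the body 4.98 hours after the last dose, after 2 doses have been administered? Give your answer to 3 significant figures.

The 2 doses were given 28.08, 4.98 hours ago.
Total = 785·(1/2)^(28.08/17.9) + 785·(1/2)^(4.98/17.9)
      = 264.63 + 647.32 ≈ 911.95 mg.

912 mg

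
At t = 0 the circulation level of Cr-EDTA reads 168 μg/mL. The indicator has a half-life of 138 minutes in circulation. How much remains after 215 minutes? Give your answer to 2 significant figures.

Number of half-lives: n = 215/138 ≈ 1.558.
Remaining = 168 × (1/2)^1.558 = 168 × 0.33963 ≈ 57.058 μg/mL.

57 μg/mL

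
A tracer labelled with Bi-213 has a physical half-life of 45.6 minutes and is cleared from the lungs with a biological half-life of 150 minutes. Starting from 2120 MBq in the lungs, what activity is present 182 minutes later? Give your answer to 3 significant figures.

1/t_eff = 1/t_phys + 1/t_biol = 1/45.6 + 1/150 = 0.028596 per minute.
t_eff = 45.6 × 150 / (45.6 + 150) ≈ 34.969 minutes.
Remaining = 2120 × (1/2)^(182/34.969) = 2120 × (1/2)^5.2046 ≈ 57.492 MBq.

57.5 MBq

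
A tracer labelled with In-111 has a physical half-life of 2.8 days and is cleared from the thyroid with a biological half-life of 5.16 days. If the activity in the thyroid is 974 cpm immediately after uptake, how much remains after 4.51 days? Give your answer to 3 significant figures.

174 cpm

1/t_eff = 1/t_phys + 1/t_biol = 1/2.8 + 1/5.16 = 0.55094 per day.
t_eff = 2.8 × 5.16 / (2.8 + 5.16) ≈ 1.8151 days.
Remaining = 974 × (1/2)^(4.51/1.8151) = 974 × (1/2)^2.4847 ≈ 174.01 cpm.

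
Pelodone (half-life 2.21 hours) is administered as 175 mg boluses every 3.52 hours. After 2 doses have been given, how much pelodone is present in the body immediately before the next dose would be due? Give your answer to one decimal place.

77.3 mg

The 2 doses were given 7.04, 3.52 hours ago.
Total = 175·(1/2)^(7.04/2.21) + 175·(1/2)^(3.52/2.21)
      = 19.235 + 58.019 ≈ 77.254 mg.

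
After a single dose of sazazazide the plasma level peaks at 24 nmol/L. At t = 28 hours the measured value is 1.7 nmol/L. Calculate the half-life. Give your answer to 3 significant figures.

7.33 hours

A/A₀ = 1.7/24 ≈ 0.070833.
n = log₂(14.118) ≈ 3.8194 half-lives elapsed in 28 hours.
t½ = 28/3.8194 ≈ 7.3309 hours.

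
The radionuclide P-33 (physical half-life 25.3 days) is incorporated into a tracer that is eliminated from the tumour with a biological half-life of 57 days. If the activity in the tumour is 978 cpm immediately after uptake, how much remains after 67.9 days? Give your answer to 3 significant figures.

1/t_eff = 1/t_phys + 1/t_biol = 1/25.3 + 1/57 = 0.05707 per day.
t_eff = 25.3 × 57 / (25.3 + 57) ≈ 17.522 days.
Remaining = 978 × (1/2)^(67.9/17.522) = 978 × (1/2)^3.875 ≈ 66.656 cpm.

66.7 cpm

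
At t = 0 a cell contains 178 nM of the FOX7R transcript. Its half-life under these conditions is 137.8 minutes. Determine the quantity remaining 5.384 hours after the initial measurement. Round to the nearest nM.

35 nM

Convert the elapsed time: 5.384 hours = 323.04 minutes.
Number of half-lives: n = 323.04/137.8 ≈ 2.3443.
Remaining = 178 × (1/2)^2.3443 = 178 × 0.19693 ≈ 35.053 nM.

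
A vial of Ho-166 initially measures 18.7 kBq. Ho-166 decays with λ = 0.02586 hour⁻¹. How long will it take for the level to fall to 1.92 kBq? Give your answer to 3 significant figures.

t½ = ln 2 / λ = 0.69315 / 0.02586 ≈ 26.804 hours.
Fraction remaining = 1.92/18.7 ≈ 0.10267.
n = log₂(18.7/1.92) = ln(9.7396)/ln 2 ≈ 3.2839 half-lives.
t = n × t½ = 3.2839 × 26.804 ≈ 88.02 hours.

88.0 hours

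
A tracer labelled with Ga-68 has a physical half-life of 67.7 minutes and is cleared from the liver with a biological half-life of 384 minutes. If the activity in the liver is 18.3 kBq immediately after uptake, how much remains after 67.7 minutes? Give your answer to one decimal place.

8.1 kBq

1/t_eff = 1/t_phys + 1/t_biol = 1/67.7 + 1/384 = 0.017375 per minute.
t_eff = 67.7 × 384 / (67.7 + 384) ≈ 57.553 minutes.
Remaining = 18.3 × (1/2)^(67.7/57.553) = 18.3 × (1/2)^1.1763 ≈ 8.0975 kBq.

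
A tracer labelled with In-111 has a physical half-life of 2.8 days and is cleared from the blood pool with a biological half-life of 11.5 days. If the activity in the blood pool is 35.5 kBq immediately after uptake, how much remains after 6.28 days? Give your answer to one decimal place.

1/t_eff = 1/t_phys + 1/t_biol = 1/2.8 + 1/11.5 = 0.4441 per day.
t_eff = 2.8 × 11.5 / (2.8 + 11.5) ≈ 2.2517 days.
Remaining = 35.5 × (1/2)^(6.28/2.2517) = 35.5 × (1/2)^2.7889 ≈ 5.1366 kBq.

5.1 kBq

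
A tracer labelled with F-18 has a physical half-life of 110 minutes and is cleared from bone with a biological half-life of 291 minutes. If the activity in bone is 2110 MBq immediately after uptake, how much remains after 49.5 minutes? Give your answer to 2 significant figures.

1/t_eff = 1/t_phys + 1/t_biol = 1/110 + 1/291 = 0.012527 per minute.
t_eff = 110 × 291 / (110 + 291) ≈ 79.825 minutes.
Remaining = 2110 × (1/2)^(49.5/79.825) = 2110 × (1/2)^0.6201 ≈ 1372.8 MBq.

1400 MBq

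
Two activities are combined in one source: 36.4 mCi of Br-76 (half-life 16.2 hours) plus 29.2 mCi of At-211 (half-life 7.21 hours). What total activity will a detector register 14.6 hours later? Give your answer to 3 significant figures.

Br-76: 36.4 × (1/2)^(14.6/16.2) = 36.4 × (1/2)^0.90123 ≈ 19.49 mCi.
At-211: 29.2 × (1/2)^(14.6/7.21) = 29.2 × (1/2)^2.025 ≈ 7.1748 mCi.
Total = 19.49 + 7.1748 ≈ 26.664 mCi.

26.7 mCi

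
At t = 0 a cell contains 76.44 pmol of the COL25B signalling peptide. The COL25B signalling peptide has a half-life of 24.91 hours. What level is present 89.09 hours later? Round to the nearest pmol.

6 pmol

Number of half-lives: n = 89.09/24.91 ≈ 3.5765.
Remaining = 76.44 × (1/2)^3.5765 = 76.44 × 0.083825 ≈ 6.4076 pmol.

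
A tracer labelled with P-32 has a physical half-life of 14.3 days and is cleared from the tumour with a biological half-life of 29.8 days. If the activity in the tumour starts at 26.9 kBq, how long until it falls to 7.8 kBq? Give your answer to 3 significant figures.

1/t_eff = 1/t_phys + 1/t_biol = 1/14.3 + 1/29.8 = 0.10349 per day.
t_eff = 14.3 × 29.8 / (14.3 + 29.8) ≈ 9.663 days.
n = log₂(26.9/7.8) ≈ 1.7861; t = 1.7861 × 9.663 ≈ 17.259 days.

17.3 days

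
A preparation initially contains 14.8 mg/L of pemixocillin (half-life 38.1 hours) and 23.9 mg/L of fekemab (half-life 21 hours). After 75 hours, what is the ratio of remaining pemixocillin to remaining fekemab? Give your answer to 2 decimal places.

pemixocillin: 14.8 × (1/2)^(75/38.1) = 14.8 × (1/2)^1.9685 ≈ 3.7817 mg/L.
fekemab: 23.9 × (1/2)^(75/21) = 23.9 × (1/2)^3.5714 ≈ 2.0104 mg/L.
Ratio ≈ 3.7817 / 2.0104 ≈ 1.881.

1.88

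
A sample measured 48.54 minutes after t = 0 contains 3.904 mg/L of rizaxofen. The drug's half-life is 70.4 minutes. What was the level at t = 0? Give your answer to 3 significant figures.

Number of half-lives elapsed: n = 48.54/70.4 ≈ 0.68949.
A₀ = A × 2^n = 3.904 × 2^0.68949 = 3.904 × 1.6127 ≈ 6.296 mg/L.

6.30 mg/L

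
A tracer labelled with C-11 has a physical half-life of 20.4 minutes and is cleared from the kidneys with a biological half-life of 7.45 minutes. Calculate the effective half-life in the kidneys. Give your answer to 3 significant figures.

5.46 minutes

1/t_eff = 1/t_phys + 1/t_biol = 1/20.4 + 1/7.45 = 0.18325 per minute.
t_eff = 20.4 × 7.45 / (20.4 + 7.45) ≈ 5.4571 minutes.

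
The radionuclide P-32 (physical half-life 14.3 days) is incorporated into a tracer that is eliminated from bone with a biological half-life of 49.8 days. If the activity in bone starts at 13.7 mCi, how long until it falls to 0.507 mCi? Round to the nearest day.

1/t_eff = 1/t_phys + 1/t_biol = 1/14.3 + 1/49.8 = 0.09001 per day.
t_eff = 14.3 × 49.8 / (14.3 + 49.8) ≈ 11.11 days.
n = log₂(13.7/0.507) ≈ 4.756; t = 4.756 × 11.11 ≈ 52.839 days.

53 days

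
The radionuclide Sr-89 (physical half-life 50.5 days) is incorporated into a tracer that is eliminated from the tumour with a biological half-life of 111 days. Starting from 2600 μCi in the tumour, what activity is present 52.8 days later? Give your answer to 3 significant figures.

906 μCi

1/t_eff = 1/t_phys + 1/t_biol = 1/50.5 + 1/111 = 0.028811 per day.
t_eff = 50.5 × 111 / (50.5 + 111) ≈ 34.709 days.
Remaining = 2600 × (1/2)^(52.8/34.709) = 2600 × (1/2)^1.5212 ≈ 905.82 μCi.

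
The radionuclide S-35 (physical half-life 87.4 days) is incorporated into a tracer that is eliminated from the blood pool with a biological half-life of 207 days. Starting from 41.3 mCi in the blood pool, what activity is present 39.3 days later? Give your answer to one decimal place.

1/t_eff = 1/t_phys + 1/t_biol = 1/87.4 + 1/207 = 0.016273 per day.
t_eff = 87.4 × 207 / (87.4 + 207) ≈ 61.453 days.
Remaining = 41.3 × (1/2)^(39.3/61.453) = 41.3 × (1/2)^0.63951 ≈ 26.512 mCi.

26.5 mCi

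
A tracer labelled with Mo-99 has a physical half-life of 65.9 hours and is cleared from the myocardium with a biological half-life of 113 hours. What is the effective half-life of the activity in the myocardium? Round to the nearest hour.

42 hours

1/t_eff = 1/t_phys + 1/t_biol = 1/65.9 + 1/113 = 0.024024 per hour.
t_eff = 65.9 × 113 / (65.9 + 113) ≈ 41.625 hours.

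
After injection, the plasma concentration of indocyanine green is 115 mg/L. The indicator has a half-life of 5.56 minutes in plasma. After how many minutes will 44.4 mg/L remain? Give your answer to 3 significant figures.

7.63 minutes

Fraction remaining = 44.4/115 ≈ 0.38609.
n = log₂(115/44.4) = ln(2.5901)/ln 2 ≈ 1.373 half-lives.
t = n × t½ = 1.373 × 5.56 ≈ 7.6339 minutes.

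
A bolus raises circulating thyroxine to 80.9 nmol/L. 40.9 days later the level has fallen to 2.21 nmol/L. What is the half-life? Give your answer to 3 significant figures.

7.87 days

A/A₀ = 2.21/80.9 ≈ 0.027318.
n = log₂(36.606) ≈ 5.194 half-lives elapsed in 40.9 days.
t½ = 40.9/5.194 ≈ 7.8744 days.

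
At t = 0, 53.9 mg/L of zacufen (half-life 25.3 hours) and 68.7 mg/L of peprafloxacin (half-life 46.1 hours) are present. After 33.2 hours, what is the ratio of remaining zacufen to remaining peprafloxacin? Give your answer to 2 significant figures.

0.52

zacufen: 53.9 × (1/2)^(33.2/25.3) = 53.9 × (1/2)^1.3123 ≈ 21.705 mg/L.
peprafloxacin: 68.7 × (1/2)^(33.2/46.1) = 68.7 × (1/2)^0.72017 ≈ 41.703 mg/L.
Ratio ≈ 21.705 / 41.703 ≈ 0.52047.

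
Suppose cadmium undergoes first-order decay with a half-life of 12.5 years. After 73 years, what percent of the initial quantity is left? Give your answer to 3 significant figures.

1.75%

n = 73/12.5 ≈ 5.84 half-lives.
Fraction remaining = (1/2)^5.84 ≈ 0.017458, i.e. 1.7458%.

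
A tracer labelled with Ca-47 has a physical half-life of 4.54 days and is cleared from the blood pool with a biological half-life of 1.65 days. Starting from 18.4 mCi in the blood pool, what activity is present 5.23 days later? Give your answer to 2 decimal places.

1/t_eff = 1/t_phys + 1/t_biol = 1/4.54 + 1/1.65 = 0.82632 per day.
t_eff = 4.54 × 1.65 / (4.54 + 1.65) ≈ 1.2102 days.
Remaining = 18.4 × (1/2)^(5.23/1.2102) = 18.4 × (1/2)^4.3217 ≈ 0.92016 mCi.

0.92 mCi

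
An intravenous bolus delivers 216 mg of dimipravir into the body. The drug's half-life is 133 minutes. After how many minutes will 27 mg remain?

27/216 = 1/8, so 3 half-lives have elapsed.
t = 3 × 133 = 399 minutes.

399 minutes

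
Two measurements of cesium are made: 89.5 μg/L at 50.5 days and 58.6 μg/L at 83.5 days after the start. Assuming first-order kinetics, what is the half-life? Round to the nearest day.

Over Δt = 83.5 − 50.5 = 33 days, the level fell by a factor of 89.5/58.6 ≈ 1.5273.
n = log₂(1.5273) ≈ 0.61099 half-lives, so t½ = 33/0.61099 ≈ 54.011 days.

54 days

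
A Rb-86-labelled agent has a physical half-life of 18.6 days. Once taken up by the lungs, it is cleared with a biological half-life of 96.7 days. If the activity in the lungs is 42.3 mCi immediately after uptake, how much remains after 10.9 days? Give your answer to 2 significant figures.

26 mCi

1/t_eff = 1/t_phys + 1/t_biol = 1/18.6 + 1/96.7 = 0.064105 per day.
t_eff = 18.6 × 96.7 / (18.6 + 96.7) ≈ 15.599 days.
Remaining = 42.3 × (1/2)^(10.9/15.599) = 42.3 × (1/2)^0.69874 ≈ 26.061 mCi.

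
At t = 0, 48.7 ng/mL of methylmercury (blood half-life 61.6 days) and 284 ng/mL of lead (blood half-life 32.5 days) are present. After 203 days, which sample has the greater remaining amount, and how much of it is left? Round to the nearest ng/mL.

methylmercury: 48.7 × (1/2)^3.2955 ≈ 4.9602 ng/mL.
lead: 284 × (1/2)^6.2462 ≈ 3.7414 ng/mL.
Methylmercury has more remaining, at ≈ 4.9602 ng/mL.

methylmercury, 5 ng/mL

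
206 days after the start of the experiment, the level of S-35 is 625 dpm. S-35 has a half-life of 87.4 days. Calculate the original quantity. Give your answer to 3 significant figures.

3200 dpm

Number of half-lives elapsed: n = 206/87.4 ≈ 2.357.
A₀ = A × 2^n = 625 × 2^2.357 = 625 × 5.123 ≈ 3201.9 dpm.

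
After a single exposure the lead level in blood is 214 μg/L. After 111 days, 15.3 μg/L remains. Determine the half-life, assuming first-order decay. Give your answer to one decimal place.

A/A₀ = 15.3/214 ≈ 0.071495.
n = log₂(13.987) ≈ 3.806 half-lives elapsed in 111 days.
t½ = 111/3.806 ≈ 29.164 days.

29.2 days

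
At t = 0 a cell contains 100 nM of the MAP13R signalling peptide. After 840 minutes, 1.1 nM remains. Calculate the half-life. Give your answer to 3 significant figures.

129 minutes

A/A₀ = 1.1/100 ≈ 0.011.
n = log₂(90.909) ≈ 6.5064 half-lives elapsed in 840 minutes.
t½ = 840/6.5064 ≈ 129.1 minutes.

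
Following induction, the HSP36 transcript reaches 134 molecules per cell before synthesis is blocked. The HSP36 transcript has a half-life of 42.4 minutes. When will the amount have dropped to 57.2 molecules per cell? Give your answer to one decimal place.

Fraction remaining = 57.2/134 ≈ 0.42687.
n = log₂(134/57.2) = ln(2.3427)/ln 2 ≈ 1.2281 half-lives.
t = n × t½ = 1.2281 × 42.4 ≈ 52.073 minutes.

52.1 minutes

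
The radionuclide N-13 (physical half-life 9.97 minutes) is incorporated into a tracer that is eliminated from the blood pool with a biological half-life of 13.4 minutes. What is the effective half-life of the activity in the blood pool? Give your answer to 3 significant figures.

1/t_eff = 1/t_phys + 1/t_biol = 1/9.97 + 1/13.4 = 0.17493 per minute.
t_eff = 9.97 × 13.4 / (9.97 + 13.4) ≈ 5.7166 minutes.

5.72 minutes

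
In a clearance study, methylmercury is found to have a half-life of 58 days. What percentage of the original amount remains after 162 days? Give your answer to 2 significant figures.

14%

n = 162/58 ≈ 2.7931 half-lives.
Fraction remaining = (1/2)^2.7931 ≈ 0.14428, i.e. 14.428%.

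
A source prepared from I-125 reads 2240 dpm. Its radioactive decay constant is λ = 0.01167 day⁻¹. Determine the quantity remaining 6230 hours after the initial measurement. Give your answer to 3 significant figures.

108 dpm

t½ = ln 2 / λ = 0.69315 / 0.01167 ≈ 59.396 days.
Convert the elapsed time: 6230 hours = 259.583 days.
Number of half-lives: n = 259.583/59.396 ≈ 4.3704.
Remaining = 2240 × (1/2)^4.3704 = 2240 × 0.048348 ≈ 108.3 dpm.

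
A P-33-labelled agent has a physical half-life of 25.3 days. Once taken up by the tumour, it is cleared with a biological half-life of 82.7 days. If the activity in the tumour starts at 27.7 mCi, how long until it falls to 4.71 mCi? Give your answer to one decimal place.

1/t_eff = 1/t_phys + 1/t_biol = 1/25.3 + 1/82.7 = 0.051618 per day.
t_eff = 25.3 × 82.7 / (25.3 + 82.7) ≈ 19.373 days.
n = log₂(27.7/4.71) ≈ 2.5561; t = 2.5561 × 19.373 ≈ 49.52 days.

49.5 days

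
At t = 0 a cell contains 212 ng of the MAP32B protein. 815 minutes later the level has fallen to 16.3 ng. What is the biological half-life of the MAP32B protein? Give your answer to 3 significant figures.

220 minutes

A/A₀ = 16.3/212 ≈ 0.076887.
n = log₂(13.006) ≈ 3.7011 half-lives elapsed in 815 minutes.
t½ = 815/3.7011 ≈ 220.2 minutes.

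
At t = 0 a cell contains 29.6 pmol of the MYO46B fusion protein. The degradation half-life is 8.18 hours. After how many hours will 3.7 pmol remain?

3.7/29.6 = 1/8, so 3 half-lives have elapsed.
t = 3 × 8.18 = 24.54 hours.

24.54 hours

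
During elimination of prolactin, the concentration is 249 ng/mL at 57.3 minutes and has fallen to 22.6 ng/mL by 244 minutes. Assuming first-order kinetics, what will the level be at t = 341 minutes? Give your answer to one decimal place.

6.5 ng/mL

Over Δt = 244 − 57.3 = 186.7 minutes, the level fell by a factor of 249/22.6 ≈ 11.018.
n = log₂(11.018) ≈ 3.4618 half-lives, so t½ = 186.7/3.4618 ≈ 53.932 minutes.
From t = 244 to t = 341: 22.6 × (1/2)^((341−244)/53.932) ≈ 6.4967 ng/mL.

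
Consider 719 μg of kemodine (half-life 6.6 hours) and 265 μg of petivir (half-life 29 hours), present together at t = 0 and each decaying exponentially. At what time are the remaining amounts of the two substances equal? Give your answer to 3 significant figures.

12.3 hours

Set 719·(1/2)^(t/6.6) = 265·(1/2)^(t/29).
Taking log₂: log₂(719/265) = t·(1/6.6 − 1/29).
log₂(2.7132) = 1.44; 1/6.6 − 1/29 = 0.11703.
t = 1.44 / 0.11703 ≈ 12.304 hours.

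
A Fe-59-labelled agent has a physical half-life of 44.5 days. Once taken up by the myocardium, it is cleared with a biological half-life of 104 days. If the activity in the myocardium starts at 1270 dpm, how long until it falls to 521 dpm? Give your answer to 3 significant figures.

40.1 days

1/t_eff = 1/t_phys + 1/t_biol = 1/44.5 + 1/104 = 0.032087 per day.
t_eff = 44.5 × 104 / (44.5 + 104) ≈ 31.165 days.
n = log₂(1270/521) ≈ 1.2855; t = 1.2855 × 31.165 ≈ 40.062 days.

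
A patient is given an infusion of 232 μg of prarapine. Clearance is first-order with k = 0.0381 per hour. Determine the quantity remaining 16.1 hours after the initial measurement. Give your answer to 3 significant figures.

126 μg

t½ = ln 2 / k = 0.69315 / 0.0381 ≈ 18.193 hours.
Number of half-lives: n = 16.1/18.193 ≈ 0.88496.
Remaining = 232 × (1/2)^0.88496 = 232 × 0.5415 ≈ 125.63 μg.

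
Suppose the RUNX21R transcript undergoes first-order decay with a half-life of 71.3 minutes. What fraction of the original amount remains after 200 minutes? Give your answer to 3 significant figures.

n = 200/71.3 ≈ 2.805 half-lives.
Fraction remaining = (1/2)^2.805 ≈ 0.14309.

0.143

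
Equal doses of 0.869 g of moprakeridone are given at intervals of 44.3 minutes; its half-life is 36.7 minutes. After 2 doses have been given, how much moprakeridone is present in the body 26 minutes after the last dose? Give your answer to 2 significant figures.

0.76 g

The 2 doses were given 70.3, 26 minutes ago.
Total = 0.869·(1/2)^(70.3/36.7) + 0.869·(1/2)^(26/36.7)
      = 0.23035 + 0.53181 ≈ 0.76216 g.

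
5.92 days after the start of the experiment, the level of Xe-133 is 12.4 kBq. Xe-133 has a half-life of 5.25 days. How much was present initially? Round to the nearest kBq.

Number of half-lives elapsed: n = 5.92/5.25 ≈ 1.1276.
A₀ = A × 2^n = 12.4 × 2^1.1276 = 12.4 × 2.185 ≈ 27.094 kBq.

27 kBq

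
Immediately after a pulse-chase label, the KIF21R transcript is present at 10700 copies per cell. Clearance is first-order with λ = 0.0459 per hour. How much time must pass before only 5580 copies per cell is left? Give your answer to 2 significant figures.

14 hours

t½ = ln 2 / λ = 0.69315 / 0.0459 ≈ 15.101 hours.
Fraction remaining = 5580/10700 ≈ 0.5215.
n = log₂(10700/5580) = ln(1.9176)/ln 2 ≈ 0.93927 half-lives.
t = n × t½ = 0.93927 × 15.101 ≈ 14.184 hours.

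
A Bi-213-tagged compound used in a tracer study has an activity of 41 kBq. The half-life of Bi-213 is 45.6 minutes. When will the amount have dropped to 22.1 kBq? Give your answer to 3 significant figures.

40.7 minutes

Fraction remaining = 22.1/41 ≈ 0.53902.
n = log₂(41/22.1) = ln(1.8552)/ln 2 ≈ 0.89158 half-lives.
t = n × t½ = 0.89158 × 45.6 ≈ 40.656 minutes.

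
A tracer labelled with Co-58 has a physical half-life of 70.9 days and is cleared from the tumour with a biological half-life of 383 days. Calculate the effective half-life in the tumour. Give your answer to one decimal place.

1/t_eff = 1/t_phys + 1/t_biol = 1/70.9 + 1/383 = 0.016715 per day.
t_eff = 70.9 × 383 / (70.9 + 383) ≈ 59.825 days.

59.8 days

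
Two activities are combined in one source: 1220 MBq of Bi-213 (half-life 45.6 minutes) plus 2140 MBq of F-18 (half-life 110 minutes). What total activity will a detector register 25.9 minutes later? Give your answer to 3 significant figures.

Bi-213: 1220 × (1/2)^(25.9/45.6) = 1220 × (1/2)^0.56798 ≈ 822.96 MBq.
F-18: 2140 × (1/2)^(25.9/110) = 2140 × (1/2)^0.23545 ≈ 1817.8 MBq.
Total = 822.96 + 1817.8 ≈ 2640.7 MBq.

2640 MBq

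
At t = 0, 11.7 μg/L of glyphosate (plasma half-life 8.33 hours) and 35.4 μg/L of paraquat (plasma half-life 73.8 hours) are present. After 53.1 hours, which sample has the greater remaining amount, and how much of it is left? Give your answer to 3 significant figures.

glyphosate: 11.7 × (1/2)^6.3745 ≈ 0.14101 μg/L.
paraquat: 35.4 × (1/2)^0.71951 ≈ 21.499 μg/L.
Paraquat has more remaining, at ≈ 21.499 μg/L.

paraquat, 21.5 μg/L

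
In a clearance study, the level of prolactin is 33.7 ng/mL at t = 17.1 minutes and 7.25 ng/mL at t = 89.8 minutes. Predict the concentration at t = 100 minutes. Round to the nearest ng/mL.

6 ng/mL

Over Δt = 89.8 − 17.1 = 72.7 minutes, the level fell by a factor of 33.7/7.25 ≈ 4.6483.
n = log₂(4.6483) ≈ 2.2167 half-lives, so t½ = 72.7/2.2167 ≈ 32.797 minutes.
From t = 89.8 to t = 100: 7.25 × (1/2)^((100−89.8)/32.797) ≈ 5.8441 ng/mL.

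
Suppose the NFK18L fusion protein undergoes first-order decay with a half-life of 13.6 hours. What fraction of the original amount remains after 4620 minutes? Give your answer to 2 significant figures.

4620 minutes = 77 hours.
n = 77/13.6 ≈ 5.6618 half-lives.
Fraction remaining = (1/2)^5.6618 ≈ 0.019753.

0.020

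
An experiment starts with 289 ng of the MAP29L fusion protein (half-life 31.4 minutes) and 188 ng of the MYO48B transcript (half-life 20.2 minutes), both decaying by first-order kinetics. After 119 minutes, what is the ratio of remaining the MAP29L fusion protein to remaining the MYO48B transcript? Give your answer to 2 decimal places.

MAP29L fusion protein: 289 × (1/2)^(119/31.4) = 289 × (1/2)^3.7898 ≈ 20.895 ng.
MYO48B transcript: 188 × (1/2)^(119/20.2) = 188 × (1/2)^5.8911 ≈ 3.1678 ng.
Ratio ≈ 20.895 / 3.1678 ≈ 6.5961.

6.60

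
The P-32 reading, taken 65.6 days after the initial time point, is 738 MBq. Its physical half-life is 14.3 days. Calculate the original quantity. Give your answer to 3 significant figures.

Number of half-lives elapsed: n = 65.6/14.3 ≈ 4.5874.
A₀ = A × 2^n = 738 × 2^4.5874 = 738 × 24.041 ≈ 17742 MBq.

17700 MBq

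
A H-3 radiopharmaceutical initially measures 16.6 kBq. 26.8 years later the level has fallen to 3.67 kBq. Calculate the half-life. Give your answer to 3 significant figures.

12.3 years

A/A₀ = 3.67/16.6 ≈ 0.22108.
n = log₂(4.5232) ≈ 2.1773 half-lives elapsed in 26.8 years.
t½ = 26.8/2.1773 ≈ 12.309 years.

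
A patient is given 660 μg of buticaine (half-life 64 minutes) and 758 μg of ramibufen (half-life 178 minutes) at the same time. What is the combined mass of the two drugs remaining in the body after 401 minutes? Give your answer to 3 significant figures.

buticaine: 660 × (1/2)^(401/64) = 660 × (1/2)^6.2656 ≈ 8.5783 μg.
ramibufen: 758 × (1/2)^(401/178) = 758 × (1/2)^2.2528 ≈ 159.04 μg.
Total = 8.5783 + 159.04 ≈ 167.62 μg.

168 μg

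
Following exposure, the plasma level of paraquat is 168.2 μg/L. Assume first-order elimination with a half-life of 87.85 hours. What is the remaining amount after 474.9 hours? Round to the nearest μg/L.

Number of half-lives: n = 474.9/87.85 ≈ 5.4058.
Remaining = 168.2 × (1/2)^5.4058 = 168.2 × 0.023588 ≈ 3.9675 μg/L.

4 μg/L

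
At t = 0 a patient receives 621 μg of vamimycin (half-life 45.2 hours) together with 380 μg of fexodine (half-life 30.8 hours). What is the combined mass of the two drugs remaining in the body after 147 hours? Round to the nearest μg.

vamimycin: 621 × (1/2)^(147/45.2) = 621 × (1/2)^3.2522 ≈ 65.175 μg.
fexodine: 380 × (1/2)^(147/30.8) = 380 × (1/2)^4.7727 ≈ 13.901 μg.
Total = 65.175 + 13.901 ≈ 79.076 μg.

79 μg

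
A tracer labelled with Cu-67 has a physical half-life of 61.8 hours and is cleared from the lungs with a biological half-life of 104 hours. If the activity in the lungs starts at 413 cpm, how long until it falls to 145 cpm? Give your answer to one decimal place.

1/t_eff = 1/t_phys + 1/t_biol = 1/61.8 + 1/104 = 0.025797 per hour.
t_eff = 61.8 × 104 / (61.8 + 104) ≈ 38.765 hours.
n = log₂(413/145) ≈ 1.5101; t = 1.5101 × 38.765 ≈ 58.538 hours.

58.5 hours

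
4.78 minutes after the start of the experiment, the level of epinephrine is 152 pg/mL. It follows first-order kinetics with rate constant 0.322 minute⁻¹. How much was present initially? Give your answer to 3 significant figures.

708 pg/mL

t½ = ln 2 / k = 0.69315 / 0.322 ≈ 2.1526 minutes.
Number of half-lives elapsed: n = 4.78/2.1526 ≈ 2.2205.
A₀ = A × 2^n = 152 × 2^2.2205 = 152 × 4.6607 ≈ 708.42 pg/mL.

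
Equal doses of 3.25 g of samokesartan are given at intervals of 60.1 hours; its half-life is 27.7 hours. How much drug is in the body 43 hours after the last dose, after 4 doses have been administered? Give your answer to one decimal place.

1.4 g

The 4 doses were given 223.3, 163.2, 103.1, 43 hours ago.
Total = 3.25·(1/2)^(223.3/27.7) + 3.25·(1/2)^(163.2/27.7) + 3.25·(1/2)^(103.1/27.7) + 3.25·(1/2)^(43/27.7)
      = 0.012167 + 0.05474 + 0.24629 + 1.1081 ≈ 1.4213 g.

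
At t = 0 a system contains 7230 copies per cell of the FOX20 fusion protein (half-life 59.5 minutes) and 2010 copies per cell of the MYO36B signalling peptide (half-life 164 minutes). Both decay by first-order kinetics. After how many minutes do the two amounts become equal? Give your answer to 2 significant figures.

Set 7230·(1/2)^(t/59.5) = 2010·(1/2)^(t/164).
Taking log₂: log₂(7230/2010) = t·(1/59.5 − 1/164).
log₂(3.597) = 1.8468; 1/59.5 − 1/164 = 0.010709.
t = 1.8468 / 0.010709 ≈ 172.45 minutes.

170 minutes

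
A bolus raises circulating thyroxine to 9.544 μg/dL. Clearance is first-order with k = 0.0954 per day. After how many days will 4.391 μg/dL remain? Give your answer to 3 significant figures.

8.14 days

t½ = ln 2 / k = 0.69315 / 0.0954 ≈ 7.2657 days.
Fraction remaining = 4.391/9.544 ≈ 0.46008.
n = log₂(9.544/4.391) = ln(2.1735)/ln 2 ≈ 1.12 half-lives.
t = n × t½ = 1.12 × 7.2657 ≈ 8.1379 days.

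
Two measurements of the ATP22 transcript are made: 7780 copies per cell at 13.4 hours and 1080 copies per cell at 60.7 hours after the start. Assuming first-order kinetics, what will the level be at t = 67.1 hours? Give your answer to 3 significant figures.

827 copies per cell

Over Δt = 60.7 − 13.4 = 47.3 hours, the level fell by a factor of 7780/1080 ≈ 7.2037.
n = log₂(7.2037) ≈ 2.8487 half-lives, so t½ = 47.3/2.8487 ≈ 16.604 hours.
From t = 60.7 to t = 67.1: 1080 × (1/2)^((67.1−60.7)/16.604) ≈ 826.78 copies per cell.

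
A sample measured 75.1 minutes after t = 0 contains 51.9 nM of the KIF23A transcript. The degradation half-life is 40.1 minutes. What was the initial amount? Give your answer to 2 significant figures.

Number of half-lives elapsed: n = 75.1/40.1 ≈ 1.8728.
A₀ = A × 2^n = 51.9 × 2^1.8728 = 51.9 × 3.6625 ≈ 190.08 nM.

190 nM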